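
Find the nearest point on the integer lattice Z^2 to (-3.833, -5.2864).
(-4, -5)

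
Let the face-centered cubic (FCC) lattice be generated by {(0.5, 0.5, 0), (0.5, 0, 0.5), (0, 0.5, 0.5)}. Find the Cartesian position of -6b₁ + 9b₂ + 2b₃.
(1.5, -2, 5.5)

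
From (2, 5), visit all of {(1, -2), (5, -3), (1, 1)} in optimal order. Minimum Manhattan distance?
13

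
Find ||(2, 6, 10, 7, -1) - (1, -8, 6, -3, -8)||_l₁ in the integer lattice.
36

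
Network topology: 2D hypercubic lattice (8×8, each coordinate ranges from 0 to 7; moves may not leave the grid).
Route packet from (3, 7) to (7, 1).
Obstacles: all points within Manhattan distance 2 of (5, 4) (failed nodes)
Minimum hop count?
12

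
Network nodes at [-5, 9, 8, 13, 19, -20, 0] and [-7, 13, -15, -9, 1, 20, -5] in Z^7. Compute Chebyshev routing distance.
40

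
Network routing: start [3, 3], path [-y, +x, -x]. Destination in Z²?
(3, 2)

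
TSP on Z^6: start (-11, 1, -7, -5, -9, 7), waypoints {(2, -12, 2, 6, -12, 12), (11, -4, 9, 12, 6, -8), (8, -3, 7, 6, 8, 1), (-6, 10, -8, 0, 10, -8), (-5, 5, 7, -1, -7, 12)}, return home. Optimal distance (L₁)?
268
(one optimal route: (-11, 1, -7, -5, -9, 7) → (-6, 10, -8, 0, 10, -8) → (11, -4, 9, 12, 6, -8) → (8, -3, 7, 6, 8, 1) → (2, -12, 2, 6, -12, 12) → (-5, 5, 7, -1, -7, 12) → (-11, 1, -7, -5, -9, 7))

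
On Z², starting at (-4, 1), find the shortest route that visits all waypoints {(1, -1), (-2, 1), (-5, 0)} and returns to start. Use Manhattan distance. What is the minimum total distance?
16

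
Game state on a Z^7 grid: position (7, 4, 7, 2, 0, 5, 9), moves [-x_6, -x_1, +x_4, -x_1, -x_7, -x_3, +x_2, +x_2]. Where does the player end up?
(5, 6, 6, 3, 0, 4, 8)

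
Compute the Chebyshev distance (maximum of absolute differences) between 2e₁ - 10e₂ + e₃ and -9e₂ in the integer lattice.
2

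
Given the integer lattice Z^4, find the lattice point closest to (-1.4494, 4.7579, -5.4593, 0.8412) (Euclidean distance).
(-1, 5, -5, 1)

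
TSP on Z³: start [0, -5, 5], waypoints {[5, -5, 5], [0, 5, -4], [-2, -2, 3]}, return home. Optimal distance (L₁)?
52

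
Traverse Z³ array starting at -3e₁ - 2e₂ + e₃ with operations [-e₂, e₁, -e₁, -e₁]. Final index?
(-4, -3, 1)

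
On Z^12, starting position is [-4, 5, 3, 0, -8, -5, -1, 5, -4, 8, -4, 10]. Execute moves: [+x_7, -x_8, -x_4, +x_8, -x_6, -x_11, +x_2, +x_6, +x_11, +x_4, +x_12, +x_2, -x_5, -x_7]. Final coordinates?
(-4, 7, 3, 0, -9, -5, -1, 5, -4, 8, -4, 11)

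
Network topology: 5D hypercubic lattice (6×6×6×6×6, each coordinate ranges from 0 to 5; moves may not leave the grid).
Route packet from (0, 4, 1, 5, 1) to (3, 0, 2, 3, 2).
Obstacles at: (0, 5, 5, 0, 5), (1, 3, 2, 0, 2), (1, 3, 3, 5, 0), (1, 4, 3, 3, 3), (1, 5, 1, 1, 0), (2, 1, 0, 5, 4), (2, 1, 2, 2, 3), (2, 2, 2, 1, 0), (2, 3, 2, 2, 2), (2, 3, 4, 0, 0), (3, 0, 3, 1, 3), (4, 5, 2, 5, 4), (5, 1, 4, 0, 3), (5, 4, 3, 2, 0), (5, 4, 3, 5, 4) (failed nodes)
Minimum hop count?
11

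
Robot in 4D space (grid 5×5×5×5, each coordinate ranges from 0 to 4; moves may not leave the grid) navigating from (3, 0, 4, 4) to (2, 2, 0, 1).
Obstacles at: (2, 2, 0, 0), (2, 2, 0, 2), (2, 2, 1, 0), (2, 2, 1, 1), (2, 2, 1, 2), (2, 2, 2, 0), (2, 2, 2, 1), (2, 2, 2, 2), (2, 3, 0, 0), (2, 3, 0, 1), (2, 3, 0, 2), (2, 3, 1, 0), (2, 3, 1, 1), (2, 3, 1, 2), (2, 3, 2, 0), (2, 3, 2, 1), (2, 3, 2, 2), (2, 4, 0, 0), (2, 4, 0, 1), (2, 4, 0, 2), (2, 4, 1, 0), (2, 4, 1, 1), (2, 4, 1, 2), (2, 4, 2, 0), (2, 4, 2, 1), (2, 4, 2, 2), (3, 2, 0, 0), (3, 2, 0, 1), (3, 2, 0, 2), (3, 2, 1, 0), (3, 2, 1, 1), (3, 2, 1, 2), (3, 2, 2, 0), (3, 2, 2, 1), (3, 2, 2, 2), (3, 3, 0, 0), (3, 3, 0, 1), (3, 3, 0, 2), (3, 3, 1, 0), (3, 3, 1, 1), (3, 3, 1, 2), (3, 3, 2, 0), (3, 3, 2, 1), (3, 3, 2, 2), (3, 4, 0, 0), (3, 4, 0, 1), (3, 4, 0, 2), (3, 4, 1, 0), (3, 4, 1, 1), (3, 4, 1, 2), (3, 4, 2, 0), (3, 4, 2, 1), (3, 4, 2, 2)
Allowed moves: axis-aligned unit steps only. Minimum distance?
10
(one shortest path: (3, 0, 4, 4) → (2, 0, 4, 4) → (2, 1, 4, 4) → (2, 1, 3, 4) → (2, 1, 2, 4) → (2, 1, 1, 4) → (2, 1, 0, 4) → (2, 1, 0, 3) → (2, 1, 0, 2) → (2, 1, 0, 1) → (2, 2, 0, 1))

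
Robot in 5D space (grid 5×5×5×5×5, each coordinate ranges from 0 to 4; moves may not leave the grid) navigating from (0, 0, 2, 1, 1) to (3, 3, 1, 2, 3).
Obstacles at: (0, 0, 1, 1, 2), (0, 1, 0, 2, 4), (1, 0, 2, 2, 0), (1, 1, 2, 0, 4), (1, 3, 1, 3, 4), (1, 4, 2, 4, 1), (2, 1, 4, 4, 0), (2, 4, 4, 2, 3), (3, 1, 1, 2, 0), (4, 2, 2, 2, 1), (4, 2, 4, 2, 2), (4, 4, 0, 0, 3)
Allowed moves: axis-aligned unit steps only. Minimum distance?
10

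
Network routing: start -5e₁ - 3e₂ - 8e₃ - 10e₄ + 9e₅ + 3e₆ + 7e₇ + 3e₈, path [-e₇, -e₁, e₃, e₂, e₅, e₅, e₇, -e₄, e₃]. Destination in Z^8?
(-6, -2, -6, -11, 11, 3, 7, 3)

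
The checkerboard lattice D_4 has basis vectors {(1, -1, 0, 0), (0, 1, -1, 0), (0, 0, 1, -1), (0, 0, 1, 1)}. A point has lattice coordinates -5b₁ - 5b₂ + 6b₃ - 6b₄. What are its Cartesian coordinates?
(-5, 0, 5, -12)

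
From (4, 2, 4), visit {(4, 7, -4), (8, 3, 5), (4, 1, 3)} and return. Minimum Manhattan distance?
38
(one optimal route: (4, 2, 4) → (8, 3, 5) → (4, 7, -4) → (4, 1, 3) → (4, 2, 4))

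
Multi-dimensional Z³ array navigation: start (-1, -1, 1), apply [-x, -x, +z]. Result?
(-3, -1, 2)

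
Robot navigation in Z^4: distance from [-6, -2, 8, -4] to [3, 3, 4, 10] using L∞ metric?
14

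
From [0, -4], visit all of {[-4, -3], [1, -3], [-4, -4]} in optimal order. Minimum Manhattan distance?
8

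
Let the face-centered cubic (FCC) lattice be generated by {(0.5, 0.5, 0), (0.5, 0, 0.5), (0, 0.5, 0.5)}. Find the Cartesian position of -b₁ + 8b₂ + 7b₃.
(3.5, 3, 7.5)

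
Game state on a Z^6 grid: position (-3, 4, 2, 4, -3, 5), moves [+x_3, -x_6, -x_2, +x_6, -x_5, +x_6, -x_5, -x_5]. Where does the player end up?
(-3, 3, 3, 4, -6, 6)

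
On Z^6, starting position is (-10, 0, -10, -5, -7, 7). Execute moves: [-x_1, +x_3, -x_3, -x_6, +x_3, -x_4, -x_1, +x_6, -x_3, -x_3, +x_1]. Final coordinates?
(-11, 0, -11, -6, -7, 7)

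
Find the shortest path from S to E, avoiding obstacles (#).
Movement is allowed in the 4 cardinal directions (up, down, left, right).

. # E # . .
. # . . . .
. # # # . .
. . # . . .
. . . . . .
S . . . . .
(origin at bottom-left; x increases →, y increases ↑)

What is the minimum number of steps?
11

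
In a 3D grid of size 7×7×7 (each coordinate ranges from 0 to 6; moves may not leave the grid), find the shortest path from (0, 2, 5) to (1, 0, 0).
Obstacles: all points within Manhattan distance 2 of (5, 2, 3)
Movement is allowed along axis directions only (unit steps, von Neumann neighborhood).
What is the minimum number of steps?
8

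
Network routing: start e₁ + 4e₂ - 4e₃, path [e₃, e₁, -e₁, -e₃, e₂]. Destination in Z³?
(1, 5, -4)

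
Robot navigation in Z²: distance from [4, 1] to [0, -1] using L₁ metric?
6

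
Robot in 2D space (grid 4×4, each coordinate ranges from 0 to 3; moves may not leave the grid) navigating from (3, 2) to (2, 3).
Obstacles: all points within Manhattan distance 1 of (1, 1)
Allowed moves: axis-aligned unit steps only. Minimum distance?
2
(one shortest path: (3, 2) → (2, 2) → (2, 3))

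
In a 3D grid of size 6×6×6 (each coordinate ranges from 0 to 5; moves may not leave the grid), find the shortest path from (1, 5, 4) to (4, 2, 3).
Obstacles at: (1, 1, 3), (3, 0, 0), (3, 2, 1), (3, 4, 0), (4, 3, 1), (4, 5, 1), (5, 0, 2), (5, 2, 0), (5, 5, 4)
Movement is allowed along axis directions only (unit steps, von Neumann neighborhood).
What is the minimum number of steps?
7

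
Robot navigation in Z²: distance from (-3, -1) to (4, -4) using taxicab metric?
10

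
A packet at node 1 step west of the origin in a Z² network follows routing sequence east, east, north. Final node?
(1, 1)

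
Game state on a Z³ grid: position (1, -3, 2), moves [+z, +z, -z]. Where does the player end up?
(1, -3, 3)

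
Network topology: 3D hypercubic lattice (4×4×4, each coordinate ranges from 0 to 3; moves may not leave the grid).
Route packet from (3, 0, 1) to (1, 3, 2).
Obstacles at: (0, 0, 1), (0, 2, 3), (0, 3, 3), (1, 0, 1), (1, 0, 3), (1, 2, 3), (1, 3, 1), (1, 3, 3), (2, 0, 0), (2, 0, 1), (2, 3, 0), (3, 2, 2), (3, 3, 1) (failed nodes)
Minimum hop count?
6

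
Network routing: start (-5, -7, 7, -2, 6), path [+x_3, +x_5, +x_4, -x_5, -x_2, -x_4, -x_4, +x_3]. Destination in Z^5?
(-5, -8, 9, -3, 6)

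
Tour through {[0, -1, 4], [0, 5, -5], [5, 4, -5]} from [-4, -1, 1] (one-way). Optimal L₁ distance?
28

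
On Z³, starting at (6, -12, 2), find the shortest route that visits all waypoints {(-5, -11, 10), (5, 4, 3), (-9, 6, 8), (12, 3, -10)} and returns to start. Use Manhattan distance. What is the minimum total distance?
118
(one optimal route: (6, -12, 2) → (-5, -11, 10) → (-9, 6, 8) → (5, 4, 3) → (12, 3, -10) → (6, -12, 2))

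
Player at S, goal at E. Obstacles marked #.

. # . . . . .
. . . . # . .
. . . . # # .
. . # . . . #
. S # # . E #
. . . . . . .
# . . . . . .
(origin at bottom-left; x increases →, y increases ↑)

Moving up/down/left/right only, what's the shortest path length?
6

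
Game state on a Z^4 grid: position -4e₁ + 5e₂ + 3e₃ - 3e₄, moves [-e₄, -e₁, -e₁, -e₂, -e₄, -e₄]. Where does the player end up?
(-6, 4, 3, -6)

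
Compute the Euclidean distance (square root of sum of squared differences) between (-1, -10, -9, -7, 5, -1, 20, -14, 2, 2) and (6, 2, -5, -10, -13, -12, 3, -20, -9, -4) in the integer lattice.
33.8378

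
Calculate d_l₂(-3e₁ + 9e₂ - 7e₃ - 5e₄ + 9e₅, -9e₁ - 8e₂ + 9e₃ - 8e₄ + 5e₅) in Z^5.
24.6171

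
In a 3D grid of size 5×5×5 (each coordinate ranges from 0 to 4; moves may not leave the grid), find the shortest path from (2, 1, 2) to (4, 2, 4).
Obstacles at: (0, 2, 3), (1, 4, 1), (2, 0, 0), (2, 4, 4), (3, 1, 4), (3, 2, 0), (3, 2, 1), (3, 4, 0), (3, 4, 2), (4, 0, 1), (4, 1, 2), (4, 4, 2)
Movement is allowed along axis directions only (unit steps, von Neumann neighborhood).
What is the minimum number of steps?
5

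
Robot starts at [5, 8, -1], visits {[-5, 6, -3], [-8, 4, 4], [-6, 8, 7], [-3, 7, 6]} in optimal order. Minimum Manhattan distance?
40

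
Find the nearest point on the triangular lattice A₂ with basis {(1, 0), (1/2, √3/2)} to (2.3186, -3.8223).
(2, -3.464)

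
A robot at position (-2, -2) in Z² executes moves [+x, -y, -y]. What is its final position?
(-1, -4)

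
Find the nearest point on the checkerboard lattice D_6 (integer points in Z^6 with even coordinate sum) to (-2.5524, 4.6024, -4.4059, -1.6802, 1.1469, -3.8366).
(-2, 5, -4, -2, 1, -4)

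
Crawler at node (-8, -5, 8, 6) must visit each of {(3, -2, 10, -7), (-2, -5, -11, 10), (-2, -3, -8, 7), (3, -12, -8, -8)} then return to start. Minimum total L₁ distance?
124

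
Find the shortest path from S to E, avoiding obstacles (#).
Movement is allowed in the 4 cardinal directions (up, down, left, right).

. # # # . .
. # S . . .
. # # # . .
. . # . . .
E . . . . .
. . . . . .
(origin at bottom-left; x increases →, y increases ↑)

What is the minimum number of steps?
9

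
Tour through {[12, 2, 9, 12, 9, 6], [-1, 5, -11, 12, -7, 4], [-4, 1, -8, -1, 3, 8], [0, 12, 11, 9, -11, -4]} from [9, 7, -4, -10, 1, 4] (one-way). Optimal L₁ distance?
177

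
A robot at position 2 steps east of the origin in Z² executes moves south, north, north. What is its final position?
(2, 1)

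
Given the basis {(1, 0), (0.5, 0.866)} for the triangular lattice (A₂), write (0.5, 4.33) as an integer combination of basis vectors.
-2b₁ + 5b₂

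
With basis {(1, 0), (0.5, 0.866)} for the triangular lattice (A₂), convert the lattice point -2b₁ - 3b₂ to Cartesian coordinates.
(-3.5, -2.598)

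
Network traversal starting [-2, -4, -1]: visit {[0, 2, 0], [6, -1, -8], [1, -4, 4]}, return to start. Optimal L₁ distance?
54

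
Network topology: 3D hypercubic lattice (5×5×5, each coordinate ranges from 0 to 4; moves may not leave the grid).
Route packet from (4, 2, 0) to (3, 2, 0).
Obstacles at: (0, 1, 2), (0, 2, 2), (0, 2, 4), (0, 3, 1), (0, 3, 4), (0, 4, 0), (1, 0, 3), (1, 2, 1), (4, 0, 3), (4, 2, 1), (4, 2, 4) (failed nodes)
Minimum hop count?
1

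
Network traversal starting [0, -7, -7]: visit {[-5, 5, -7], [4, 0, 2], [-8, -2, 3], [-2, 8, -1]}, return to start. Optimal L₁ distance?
84
(one optimal route: (0, -7, -7) → (-5, 5, -7) → (-2, 8, -1) → (4, 0, 2) → (-8, -2, 3) → (0, -7, -7))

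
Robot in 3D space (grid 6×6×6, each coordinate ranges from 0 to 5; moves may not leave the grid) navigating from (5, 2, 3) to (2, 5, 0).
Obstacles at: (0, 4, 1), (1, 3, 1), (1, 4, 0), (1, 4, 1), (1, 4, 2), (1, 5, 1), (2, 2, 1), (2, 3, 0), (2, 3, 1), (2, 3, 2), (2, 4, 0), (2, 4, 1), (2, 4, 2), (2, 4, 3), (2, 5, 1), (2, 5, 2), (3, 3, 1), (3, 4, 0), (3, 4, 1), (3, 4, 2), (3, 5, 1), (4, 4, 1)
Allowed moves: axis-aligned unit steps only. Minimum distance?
9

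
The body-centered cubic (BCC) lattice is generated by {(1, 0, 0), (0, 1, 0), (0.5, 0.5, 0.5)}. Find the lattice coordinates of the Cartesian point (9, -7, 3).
6b₁ - 10b₂ + 6b₃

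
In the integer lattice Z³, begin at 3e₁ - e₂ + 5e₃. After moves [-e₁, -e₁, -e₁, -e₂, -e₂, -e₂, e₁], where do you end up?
(1, -4, 5)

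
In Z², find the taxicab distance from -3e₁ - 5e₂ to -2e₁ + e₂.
7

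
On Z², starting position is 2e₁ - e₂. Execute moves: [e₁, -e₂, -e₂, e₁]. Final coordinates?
(4, -3)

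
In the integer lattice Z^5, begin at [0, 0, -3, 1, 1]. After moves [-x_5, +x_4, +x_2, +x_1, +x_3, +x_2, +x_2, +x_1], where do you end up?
(2, 3, -2, 2, 0)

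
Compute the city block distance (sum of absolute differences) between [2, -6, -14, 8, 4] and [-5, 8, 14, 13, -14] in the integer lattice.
72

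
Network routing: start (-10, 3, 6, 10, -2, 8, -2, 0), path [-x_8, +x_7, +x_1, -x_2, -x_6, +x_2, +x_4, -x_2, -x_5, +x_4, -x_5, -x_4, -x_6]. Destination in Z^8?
(-9, 2, 6, 11, -4, 6, -1, -1)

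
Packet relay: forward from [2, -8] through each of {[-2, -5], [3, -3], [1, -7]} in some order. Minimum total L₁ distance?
14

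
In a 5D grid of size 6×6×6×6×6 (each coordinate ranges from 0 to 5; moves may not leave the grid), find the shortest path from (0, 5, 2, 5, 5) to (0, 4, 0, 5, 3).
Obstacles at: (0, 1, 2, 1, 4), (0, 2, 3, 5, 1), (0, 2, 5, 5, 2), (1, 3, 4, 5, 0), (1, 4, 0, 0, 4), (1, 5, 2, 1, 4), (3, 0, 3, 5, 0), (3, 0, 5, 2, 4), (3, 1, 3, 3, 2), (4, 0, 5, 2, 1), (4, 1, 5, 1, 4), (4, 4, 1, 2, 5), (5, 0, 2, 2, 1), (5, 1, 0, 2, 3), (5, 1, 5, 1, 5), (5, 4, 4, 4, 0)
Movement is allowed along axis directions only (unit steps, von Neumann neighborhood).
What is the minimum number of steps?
5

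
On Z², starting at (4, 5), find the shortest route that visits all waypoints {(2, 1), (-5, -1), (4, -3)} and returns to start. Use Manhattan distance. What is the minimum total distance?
34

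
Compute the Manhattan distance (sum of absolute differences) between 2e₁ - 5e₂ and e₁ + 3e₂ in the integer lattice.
9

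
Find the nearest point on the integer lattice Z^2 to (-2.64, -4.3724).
(-3, -4)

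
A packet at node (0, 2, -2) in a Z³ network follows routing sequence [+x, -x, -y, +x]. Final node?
(1, 1, -2)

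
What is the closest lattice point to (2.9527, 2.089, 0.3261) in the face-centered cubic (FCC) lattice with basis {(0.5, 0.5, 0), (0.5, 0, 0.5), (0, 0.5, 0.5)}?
(3, 2, 0)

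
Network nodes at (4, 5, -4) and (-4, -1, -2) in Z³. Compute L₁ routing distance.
16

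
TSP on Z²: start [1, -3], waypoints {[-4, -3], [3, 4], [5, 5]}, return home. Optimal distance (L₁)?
34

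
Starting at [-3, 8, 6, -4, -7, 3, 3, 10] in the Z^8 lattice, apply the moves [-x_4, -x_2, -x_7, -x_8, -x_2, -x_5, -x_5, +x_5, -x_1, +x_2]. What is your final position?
(-4, 7, 6, -5, -8, 3, 2, 9)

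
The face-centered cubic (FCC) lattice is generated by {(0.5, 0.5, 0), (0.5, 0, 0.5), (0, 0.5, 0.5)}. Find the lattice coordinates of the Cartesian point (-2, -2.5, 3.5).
-8b₁ + 4b₂ + 3b₃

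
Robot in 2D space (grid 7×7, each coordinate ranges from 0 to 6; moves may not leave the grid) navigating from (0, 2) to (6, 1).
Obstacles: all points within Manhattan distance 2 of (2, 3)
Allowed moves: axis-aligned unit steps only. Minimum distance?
9
(one shortest path: (0, 2) → (0, 1) → (1, 1) → (1, 0) → (2, 0) → (3, 0) → (4, 0) → (5, 0) → (6, 0) → (6, 1))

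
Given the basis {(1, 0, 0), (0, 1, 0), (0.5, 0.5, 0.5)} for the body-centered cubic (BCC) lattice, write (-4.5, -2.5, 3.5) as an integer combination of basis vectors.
-8b₁ - 6b₂ + 7b₃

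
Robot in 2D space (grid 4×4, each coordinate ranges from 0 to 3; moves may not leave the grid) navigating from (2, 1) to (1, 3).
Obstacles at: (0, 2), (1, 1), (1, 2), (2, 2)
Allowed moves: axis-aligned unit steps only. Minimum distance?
5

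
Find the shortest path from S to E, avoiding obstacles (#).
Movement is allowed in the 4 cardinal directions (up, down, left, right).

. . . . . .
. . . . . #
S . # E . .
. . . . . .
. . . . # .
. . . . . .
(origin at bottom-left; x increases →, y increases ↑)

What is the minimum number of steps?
5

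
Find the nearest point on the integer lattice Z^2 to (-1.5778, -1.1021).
(-2, -1)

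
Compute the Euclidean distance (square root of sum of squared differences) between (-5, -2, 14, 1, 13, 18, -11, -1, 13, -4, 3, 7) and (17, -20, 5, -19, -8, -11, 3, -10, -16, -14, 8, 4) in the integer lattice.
61.8304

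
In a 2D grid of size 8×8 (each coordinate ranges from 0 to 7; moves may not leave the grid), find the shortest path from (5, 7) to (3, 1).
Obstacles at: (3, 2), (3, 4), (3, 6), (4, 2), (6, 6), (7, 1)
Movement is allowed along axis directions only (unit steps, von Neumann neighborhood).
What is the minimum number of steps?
8
(one shortest path: (5, 7) → (5, 6) → (5, 5) → (5, 4) → (5, 3) → (5, 2) → (5, 1) → (4, 1) → (3, 1))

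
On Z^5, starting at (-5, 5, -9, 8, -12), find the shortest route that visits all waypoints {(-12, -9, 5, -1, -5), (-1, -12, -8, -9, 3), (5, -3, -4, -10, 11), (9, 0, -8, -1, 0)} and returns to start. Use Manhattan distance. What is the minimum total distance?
194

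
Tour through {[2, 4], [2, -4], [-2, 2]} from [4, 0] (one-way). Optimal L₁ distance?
20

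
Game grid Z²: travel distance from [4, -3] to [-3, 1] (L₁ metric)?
11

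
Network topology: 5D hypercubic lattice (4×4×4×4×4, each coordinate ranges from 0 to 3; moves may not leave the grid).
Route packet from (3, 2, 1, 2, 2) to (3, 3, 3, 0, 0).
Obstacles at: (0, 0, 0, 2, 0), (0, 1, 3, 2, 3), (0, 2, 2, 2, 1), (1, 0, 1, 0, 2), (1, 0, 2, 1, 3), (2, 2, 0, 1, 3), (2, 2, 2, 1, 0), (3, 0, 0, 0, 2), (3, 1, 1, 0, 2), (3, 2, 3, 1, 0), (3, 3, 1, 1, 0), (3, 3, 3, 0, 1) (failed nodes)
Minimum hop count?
7
(one shortest path: (3, 2, 1, 2, 2) → (3, 3, 1, 2, 2) → (3, 3, 2, 2, 2) → (3, 3, 3, 2, 2) → (3, 3, 3, 1, 2) → (3, 3, 3, 1, 1) → (3, 3, 3, 1, 0) → (3, 3, 3, 0, 0))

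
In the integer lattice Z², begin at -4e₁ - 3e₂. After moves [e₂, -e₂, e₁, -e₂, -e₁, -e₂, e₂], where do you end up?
(-4, -4)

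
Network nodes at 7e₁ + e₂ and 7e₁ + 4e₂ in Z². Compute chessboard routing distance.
3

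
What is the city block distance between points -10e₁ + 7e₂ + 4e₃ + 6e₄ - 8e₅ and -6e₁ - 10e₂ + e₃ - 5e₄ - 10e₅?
37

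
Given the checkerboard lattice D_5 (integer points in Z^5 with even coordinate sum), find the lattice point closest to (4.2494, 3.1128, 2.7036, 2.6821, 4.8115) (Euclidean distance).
(4, 3, 3, 3, 5)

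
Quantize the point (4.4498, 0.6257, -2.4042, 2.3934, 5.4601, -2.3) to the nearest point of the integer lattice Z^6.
(4, 1, -2, 2, 5, -2)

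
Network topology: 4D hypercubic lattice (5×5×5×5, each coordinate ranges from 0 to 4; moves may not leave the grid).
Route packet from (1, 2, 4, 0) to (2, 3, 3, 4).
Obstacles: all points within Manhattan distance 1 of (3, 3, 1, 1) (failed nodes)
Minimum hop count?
7
(one shortest path: (1, 2, 4, 0) → (2, 2, 4, 0) → (2, 3, 4, 0) → (2, 3, 3, 0) → (2, 3, 3, 1) → (2, 3, 3, 2) → (2, 3, 3, 3) → (2, 3, 3, 4))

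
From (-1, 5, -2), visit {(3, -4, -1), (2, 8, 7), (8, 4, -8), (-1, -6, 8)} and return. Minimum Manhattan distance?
84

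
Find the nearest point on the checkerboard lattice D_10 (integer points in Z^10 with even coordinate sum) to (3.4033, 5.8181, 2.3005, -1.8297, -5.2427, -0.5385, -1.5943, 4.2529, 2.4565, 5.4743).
(3, 6, 2, -2, -5, -1, -2, 4, 2, 5)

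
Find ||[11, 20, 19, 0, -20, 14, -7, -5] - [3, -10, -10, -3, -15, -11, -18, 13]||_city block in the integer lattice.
129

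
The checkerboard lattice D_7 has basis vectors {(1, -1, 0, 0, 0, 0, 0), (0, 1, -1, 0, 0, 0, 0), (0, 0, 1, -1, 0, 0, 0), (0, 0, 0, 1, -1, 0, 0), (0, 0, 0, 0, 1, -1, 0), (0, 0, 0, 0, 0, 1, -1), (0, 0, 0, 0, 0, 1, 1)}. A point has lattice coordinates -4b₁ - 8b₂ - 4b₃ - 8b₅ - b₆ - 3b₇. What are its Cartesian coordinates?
(-4, -4, 4, 4, -8, 4, -2)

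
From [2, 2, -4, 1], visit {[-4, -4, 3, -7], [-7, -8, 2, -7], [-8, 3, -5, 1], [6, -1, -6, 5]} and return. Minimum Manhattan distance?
94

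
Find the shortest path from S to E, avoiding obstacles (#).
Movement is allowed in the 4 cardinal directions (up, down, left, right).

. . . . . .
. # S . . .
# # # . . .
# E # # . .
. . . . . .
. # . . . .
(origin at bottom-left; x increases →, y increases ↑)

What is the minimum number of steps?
9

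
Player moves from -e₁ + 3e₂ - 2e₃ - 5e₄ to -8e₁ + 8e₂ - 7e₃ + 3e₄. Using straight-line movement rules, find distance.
12.7671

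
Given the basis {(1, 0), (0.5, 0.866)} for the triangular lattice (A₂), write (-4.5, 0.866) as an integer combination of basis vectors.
-5b₁ + b₂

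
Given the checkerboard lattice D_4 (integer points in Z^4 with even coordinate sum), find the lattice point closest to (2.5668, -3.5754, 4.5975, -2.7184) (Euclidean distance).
(2, -4, 5, -3)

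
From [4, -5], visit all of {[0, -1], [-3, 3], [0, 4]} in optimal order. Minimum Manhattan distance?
17
(one optimal route: (4, -5) → (0, -1) → (0, 4) → (-3, 3))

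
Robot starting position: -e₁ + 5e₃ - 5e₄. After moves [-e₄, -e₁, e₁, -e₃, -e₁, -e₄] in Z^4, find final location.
(-2, 0, 4, -7)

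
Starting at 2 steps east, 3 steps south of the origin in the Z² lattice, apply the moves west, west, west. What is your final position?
(-1, -3)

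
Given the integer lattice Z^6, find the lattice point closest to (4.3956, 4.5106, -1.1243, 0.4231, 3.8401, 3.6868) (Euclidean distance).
(4, 5, -1, 0, 4, 4)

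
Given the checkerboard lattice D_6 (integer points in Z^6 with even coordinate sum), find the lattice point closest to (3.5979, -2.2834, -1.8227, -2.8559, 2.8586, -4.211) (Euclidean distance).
(4, -2, -2, -3, 3, -4)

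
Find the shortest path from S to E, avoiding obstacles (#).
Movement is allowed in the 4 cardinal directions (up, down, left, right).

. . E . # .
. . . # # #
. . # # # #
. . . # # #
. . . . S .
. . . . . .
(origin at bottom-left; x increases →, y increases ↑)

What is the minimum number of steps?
8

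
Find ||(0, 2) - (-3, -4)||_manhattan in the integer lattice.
9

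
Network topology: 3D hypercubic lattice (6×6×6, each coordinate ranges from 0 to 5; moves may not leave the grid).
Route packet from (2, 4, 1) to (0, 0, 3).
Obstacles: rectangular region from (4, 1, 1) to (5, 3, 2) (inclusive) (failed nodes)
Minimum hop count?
8
(one shortest path: (2, 4, 1) → (1, 4, 1) → (0, 4, 1) → (0, 3, 1) → (0, 2, 1) → (0, 1, 1) → (0, 0, 1) → (0, 0, 2) → (0, 0, 3))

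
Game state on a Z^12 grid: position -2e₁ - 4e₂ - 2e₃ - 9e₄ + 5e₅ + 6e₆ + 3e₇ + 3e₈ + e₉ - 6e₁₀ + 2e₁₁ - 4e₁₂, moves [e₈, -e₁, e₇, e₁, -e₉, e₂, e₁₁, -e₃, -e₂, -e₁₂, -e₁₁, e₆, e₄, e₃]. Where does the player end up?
(-2, -4, -2, -8, 5, 7, 4, 4, 0, -6, 2, -5)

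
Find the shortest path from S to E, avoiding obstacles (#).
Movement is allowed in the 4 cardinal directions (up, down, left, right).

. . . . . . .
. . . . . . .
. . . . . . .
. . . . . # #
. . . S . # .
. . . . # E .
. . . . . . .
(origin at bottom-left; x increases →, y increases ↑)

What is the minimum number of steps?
5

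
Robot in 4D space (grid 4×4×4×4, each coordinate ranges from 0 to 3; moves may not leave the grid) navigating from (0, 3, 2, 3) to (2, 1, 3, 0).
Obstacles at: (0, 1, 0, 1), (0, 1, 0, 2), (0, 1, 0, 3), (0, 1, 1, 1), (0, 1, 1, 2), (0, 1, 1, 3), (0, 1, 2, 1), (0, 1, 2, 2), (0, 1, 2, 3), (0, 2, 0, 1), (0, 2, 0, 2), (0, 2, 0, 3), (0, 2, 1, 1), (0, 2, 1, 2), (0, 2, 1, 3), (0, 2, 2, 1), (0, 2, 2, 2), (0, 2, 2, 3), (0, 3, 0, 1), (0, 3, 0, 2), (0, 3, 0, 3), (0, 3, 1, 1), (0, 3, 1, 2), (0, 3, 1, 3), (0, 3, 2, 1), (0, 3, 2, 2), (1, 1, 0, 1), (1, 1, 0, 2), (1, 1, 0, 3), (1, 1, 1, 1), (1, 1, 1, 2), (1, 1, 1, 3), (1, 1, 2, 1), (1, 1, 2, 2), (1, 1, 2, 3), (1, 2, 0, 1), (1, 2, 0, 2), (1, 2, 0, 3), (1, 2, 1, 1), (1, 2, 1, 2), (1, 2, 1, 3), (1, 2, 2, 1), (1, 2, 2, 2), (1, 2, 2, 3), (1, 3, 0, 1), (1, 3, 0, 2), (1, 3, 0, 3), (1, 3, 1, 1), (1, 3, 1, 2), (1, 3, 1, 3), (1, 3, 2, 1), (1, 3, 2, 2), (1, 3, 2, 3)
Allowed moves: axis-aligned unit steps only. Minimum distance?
8
(one shortest path: (0, 3, 2, 3) → (0, 3, 3, 3) → (1, 3, 3, 3) → (2, 3, 3, 3) → (2, 2, 3, 3) → (2, 1, 3, 3) → (2, 1, 3, 2) → (2, 1, 3, 1) → (2, 1, 3, 0))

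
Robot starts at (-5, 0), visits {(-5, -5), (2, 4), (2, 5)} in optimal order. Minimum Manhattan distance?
22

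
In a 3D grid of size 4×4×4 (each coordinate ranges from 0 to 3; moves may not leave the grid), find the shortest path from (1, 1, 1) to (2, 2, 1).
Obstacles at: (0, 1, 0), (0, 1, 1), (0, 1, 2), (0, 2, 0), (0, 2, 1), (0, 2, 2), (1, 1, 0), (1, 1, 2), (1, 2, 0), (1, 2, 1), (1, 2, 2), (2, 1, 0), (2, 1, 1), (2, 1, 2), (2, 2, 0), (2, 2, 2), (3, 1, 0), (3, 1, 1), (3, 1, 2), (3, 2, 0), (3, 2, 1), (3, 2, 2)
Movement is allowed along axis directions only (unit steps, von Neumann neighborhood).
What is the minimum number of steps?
10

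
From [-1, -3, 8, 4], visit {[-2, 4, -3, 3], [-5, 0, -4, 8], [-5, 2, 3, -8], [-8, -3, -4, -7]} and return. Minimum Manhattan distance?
96
(one optimal route: (-1, -3, 8, 4) → (-2, 4, -3, 3) → (-5, 0, -4, 8) → (-8, -3, -4, -7) → (-5, 2, 3, -8) → (-1, -3, 8, 4))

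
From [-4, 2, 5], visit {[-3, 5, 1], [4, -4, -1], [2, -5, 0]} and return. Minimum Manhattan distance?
48
(one optimal route: (-4, 2, 5) → (-3, 5, 1) → (4, -4, -1) → (2, -5, 0) → (-4, 2, 5))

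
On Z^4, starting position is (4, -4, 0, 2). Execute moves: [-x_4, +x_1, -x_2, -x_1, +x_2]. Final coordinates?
(4, -4, 0, 1)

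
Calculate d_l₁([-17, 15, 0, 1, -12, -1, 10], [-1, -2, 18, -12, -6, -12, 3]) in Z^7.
88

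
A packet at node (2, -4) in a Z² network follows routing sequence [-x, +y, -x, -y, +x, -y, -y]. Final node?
(1, -6)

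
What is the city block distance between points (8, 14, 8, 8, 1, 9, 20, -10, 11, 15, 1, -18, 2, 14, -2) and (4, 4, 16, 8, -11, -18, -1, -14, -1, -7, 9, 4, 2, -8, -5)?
175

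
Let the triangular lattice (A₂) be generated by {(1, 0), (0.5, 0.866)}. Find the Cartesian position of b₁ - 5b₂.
(-1.5, -4.33)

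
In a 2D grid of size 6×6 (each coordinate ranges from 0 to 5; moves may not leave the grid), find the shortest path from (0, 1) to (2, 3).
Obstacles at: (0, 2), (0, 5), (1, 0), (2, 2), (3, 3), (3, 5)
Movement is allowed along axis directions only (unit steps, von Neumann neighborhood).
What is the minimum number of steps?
4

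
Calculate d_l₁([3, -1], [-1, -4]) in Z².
7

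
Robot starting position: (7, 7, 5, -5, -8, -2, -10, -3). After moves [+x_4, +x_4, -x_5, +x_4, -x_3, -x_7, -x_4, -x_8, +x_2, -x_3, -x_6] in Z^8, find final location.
(7, 8, 3, -3, -9, -3, -11, -4)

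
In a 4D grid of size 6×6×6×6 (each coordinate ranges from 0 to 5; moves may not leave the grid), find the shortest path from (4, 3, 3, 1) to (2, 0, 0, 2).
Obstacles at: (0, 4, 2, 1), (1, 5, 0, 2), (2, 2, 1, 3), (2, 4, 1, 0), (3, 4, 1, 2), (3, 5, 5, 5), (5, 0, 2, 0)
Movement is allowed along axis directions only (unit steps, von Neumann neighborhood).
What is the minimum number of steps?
9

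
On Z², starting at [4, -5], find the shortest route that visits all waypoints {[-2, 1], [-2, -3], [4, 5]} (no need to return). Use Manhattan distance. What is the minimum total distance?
22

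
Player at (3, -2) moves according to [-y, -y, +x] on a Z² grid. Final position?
(4, -4)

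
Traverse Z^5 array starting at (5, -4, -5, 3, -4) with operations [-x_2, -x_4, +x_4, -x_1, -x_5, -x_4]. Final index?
(4, -5, -5, 2, -5)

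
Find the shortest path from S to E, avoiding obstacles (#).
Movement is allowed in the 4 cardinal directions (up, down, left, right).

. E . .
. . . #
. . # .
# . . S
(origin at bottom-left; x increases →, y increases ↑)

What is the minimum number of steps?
5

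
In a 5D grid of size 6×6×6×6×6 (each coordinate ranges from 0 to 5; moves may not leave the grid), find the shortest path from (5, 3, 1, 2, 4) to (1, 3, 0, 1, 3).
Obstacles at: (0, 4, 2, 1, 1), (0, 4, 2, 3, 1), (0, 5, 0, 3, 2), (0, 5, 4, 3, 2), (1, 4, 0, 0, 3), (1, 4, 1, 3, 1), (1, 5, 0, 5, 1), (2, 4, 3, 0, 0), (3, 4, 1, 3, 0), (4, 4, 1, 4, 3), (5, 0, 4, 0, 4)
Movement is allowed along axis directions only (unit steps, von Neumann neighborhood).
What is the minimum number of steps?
7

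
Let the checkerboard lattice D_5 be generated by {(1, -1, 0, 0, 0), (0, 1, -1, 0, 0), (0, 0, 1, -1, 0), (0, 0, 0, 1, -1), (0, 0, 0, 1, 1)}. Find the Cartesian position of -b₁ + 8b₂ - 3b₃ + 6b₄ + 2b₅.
(-1, 9, -11, 11, -4)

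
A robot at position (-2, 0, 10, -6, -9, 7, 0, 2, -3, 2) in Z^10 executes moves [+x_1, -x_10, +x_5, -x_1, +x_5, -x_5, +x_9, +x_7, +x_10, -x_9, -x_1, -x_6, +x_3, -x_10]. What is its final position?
(-3, 0, 11, -6, -8, 6, 1, 2, -3, 1)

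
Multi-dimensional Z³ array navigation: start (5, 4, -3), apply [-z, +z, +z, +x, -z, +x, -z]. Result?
(7, 4, -4)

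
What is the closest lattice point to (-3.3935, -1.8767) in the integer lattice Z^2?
(-3, -2)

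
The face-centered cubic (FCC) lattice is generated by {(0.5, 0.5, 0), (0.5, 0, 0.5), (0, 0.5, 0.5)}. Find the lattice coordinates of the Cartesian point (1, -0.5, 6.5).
-6b₁ + 8b₂ + 5b₃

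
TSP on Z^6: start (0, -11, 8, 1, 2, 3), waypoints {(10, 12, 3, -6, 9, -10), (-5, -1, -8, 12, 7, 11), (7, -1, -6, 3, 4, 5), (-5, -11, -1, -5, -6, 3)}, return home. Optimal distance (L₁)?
234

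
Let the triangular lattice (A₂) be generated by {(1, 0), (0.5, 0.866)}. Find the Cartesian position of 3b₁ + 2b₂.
(4, 1.732)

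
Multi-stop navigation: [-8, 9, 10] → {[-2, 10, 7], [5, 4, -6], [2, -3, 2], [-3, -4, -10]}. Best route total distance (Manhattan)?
70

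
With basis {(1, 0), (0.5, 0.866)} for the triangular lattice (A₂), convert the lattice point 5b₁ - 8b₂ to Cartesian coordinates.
(1, -6.928)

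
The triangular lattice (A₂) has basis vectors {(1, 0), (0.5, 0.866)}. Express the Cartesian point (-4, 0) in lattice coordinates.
-4b₁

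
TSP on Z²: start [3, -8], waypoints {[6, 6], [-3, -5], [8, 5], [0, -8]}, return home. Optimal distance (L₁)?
50
(one optimal route: (3, -8) → (6, 6) → (8, 5) → (-3, -5) → (0, -8) → (3, -8))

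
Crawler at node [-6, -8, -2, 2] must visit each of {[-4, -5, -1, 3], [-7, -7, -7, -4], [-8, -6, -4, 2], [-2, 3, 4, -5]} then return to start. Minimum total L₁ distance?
74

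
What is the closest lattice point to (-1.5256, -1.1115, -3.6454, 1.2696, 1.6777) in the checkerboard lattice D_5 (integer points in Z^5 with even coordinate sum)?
(-2, -1, -4, 1, 2)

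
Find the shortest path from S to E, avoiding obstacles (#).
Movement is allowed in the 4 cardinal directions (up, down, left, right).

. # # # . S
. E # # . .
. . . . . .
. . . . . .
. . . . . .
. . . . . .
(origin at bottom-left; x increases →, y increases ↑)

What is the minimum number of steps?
7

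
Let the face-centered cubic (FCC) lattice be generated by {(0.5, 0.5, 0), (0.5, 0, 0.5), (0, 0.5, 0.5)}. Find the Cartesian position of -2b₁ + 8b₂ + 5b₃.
(3, 1.5, 6.5)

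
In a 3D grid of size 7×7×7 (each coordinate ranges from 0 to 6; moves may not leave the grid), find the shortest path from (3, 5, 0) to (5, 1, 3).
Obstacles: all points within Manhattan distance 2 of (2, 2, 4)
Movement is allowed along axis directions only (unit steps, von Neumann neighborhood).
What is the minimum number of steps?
9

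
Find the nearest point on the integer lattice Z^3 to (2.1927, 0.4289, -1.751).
(2, 0, -2)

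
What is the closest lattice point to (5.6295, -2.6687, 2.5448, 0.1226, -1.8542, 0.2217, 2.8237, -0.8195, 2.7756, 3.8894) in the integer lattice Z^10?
(6, -3, 3, 0, -2, 0, 3, -1, 3, 4)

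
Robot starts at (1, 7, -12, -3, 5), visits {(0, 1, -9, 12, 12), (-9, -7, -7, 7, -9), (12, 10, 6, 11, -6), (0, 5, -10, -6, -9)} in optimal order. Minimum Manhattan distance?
159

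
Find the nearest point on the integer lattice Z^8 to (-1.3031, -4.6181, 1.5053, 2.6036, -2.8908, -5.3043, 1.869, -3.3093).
(-1, -5, 2, 3, -3, -5, 2, -3)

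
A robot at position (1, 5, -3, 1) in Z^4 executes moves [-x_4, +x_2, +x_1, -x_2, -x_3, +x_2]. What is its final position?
(2, 6, -4, 0)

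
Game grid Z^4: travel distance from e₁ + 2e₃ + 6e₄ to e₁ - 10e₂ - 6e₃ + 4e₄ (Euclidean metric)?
12.9615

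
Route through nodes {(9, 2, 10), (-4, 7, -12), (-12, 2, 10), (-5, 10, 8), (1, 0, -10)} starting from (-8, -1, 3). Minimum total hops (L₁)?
97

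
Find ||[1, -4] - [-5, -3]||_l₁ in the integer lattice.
7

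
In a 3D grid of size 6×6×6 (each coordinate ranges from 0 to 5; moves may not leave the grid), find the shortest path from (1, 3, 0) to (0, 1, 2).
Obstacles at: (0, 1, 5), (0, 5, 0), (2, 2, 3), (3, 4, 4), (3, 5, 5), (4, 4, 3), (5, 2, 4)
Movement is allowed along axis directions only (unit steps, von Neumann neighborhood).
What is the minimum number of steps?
5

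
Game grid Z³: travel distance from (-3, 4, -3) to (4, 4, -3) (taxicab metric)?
7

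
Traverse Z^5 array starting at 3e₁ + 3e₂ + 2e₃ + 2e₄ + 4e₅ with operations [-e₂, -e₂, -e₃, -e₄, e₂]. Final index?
(3, 2, 1, 1, 4)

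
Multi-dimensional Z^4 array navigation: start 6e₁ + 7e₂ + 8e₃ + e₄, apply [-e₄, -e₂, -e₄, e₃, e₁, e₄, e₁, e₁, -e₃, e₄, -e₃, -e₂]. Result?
(9, 5, 7, 1)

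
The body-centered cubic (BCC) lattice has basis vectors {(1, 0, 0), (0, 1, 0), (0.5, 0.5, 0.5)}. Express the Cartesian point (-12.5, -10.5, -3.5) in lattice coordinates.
-9b₁ - 7b₂ - 7b₃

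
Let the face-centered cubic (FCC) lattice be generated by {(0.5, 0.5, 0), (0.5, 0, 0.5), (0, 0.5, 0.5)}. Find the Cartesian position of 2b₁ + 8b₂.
(5, 1, 4)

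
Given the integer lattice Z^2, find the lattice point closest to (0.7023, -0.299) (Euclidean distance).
(1, 0)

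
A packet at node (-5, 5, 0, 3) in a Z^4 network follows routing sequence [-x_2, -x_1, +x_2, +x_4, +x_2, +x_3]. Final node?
(-6, 6, 1, 4)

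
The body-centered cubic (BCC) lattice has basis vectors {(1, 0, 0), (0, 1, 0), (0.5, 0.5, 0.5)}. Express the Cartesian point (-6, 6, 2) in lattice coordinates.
-8b₁ + 4b₂ + 4b₃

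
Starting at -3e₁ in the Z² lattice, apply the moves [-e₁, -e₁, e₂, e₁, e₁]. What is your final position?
(-3, 1)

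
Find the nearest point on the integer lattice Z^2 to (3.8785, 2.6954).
(4, 3)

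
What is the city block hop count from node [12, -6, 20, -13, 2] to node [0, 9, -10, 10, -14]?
96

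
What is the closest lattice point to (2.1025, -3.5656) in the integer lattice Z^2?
(2, -4)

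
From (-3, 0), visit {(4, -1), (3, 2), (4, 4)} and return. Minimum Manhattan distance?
24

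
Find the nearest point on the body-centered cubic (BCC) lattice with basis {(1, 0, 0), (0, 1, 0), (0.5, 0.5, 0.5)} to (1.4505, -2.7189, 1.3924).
(1.5, -2.5, 1.5)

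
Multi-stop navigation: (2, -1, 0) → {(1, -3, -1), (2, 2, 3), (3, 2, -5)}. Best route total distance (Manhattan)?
23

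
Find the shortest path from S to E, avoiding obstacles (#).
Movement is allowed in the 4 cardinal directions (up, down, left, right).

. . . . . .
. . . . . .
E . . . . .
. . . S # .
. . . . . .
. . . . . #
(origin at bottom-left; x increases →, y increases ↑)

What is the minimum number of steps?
4
(one shortest path: (3, 2) → (2, 2) → (1, 2) → (0, 2) → (0, 3))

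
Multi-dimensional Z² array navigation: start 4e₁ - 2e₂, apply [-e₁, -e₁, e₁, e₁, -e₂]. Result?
(4, -3)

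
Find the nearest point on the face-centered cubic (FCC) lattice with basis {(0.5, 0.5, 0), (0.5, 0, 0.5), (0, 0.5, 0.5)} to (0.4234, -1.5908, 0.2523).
(0.5, -1.5, 0)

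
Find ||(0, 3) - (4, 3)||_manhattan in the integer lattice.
4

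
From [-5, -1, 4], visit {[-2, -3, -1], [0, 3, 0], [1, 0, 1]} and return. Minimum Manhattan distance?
34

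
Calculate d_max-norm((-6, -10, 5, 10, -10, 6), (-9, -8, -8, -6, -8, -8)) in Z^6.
16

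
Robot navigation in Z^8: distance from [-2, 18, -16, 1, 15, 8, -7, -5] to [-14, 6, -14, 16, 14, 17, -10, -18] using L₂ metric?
27.8747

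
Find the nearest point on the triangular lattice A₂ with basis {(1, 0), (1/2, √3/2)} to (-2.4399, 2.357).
(-2.5, 2.598)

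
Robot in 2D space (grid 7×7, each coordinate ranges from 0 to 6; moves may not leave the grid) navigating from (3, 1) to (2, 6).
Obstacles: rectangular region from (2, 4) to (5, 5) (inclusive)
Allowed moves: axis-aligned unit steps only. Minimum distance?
8
(one shortest path: (3, 1) → (2, 1) → (1, 1) → (1, 2) → (1, 3) → (1, 4) → (1, 5) → (1, 6) → (2, 6))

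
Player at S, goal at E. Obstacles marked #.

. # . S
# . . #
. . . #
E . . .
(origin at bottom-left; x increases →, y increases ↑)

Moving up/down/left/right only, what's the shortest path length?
6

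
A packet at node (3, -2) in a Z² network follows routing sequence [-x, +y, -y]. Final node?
(2, -2)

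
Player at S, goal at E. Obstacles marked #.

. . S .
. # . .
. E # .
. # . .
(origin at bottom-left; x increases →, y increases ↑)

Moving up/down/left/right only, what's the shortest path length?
5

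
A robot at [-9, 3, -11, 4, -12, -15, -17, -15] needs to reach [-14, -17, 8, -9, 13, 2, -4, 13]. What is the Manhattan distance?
140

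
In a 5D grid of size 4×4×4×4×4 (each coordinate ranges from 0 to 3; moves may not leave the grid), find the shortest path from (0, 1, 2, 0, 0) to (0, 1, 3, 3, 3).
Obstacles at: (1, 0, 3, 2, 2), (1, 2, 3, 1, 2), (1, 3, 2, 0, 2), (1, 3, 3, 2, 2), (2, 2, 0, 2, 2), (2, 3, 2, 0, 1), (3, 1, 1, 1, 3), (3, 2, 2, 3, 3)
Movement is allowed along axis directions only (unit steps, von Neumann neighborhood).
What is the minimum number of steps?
7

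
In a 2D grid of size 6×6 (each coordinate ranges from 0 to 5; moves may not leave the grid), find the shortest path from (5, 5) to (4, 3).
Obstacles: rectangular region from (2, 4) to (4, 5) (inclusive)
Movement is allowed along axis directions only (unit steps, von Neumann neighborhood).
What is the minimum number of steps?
3
(one shortest path: (5, 5) → (5, 4) → (5, 3) → (4, 3))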